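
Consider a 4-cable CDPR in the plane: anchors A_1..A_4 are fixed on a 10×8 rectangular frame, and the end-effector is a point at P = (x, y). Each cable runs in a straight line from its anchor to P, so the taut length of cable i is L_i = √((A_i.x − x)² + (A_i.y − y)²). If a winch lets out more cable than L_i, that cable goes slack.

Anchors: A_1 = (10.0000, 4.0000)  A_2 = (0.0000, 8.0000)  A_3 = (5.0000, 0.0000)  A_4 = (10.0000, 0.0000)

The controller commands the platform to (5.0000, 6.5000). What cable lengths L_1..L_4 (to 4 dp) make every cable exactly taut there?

(5.5902, 5.2202, 6.5000, 8.2006)

L_1 = √((10.0000−5.0000)² + (4.0000−6.5000)²) = 5.5902
L_2 = √((0.0000−5.0000)² + (8.0000−6.5000)²) = 5.2202
L_3 = √((5.0000−5.0000)² + (0.0000−6.5000)²) = 6.5000
L_4 = √((10.0000−5.0000)² + (0.0000−6.5000)²) = 8.2006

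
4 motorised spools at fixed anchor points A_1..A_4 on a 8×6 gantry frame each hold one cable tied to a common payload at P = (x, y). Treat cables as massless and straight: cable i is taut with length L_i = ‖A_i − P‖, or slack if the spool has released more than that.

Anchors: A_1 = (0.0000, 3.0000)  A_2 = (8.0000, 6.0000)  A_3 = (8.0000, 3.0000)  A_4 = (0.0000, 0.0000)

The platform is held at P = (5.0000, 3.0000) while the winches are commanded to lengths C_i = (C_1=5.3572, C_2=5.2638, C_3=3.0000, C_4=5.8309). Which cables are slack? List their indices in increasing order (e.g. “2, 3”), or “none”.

cable 1: √((-5.0000)²+(0.0000)²)=5.0000, C_1=5.3572: slack
cable 2: √((3.0000)²+(3.0000)²)=4.2426, C_2=5.2638: slack
cable 3: √((3.0000)²+(0.0000)²)=3.0000, C_3=3.0000: taut
cable 4: √((-5.0000)²+(-3.0000)²)=5.8310, C_4=5.8309: taut

1, 2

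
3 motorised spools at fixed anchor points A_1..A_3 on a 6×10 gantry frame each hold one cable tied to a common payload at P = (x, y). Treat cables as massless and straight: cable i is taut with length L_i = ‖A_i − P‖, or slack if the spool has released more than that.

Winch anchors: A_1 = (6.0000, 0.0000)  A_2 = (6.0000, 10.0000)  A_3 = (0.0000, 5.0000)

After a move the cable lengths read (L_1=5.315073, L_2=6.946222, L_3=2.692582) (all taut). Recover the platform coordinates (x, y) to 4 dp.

(2.5000, 4.0000)

circle eqns → linear via eq_j − eq_1; set q_j = A_j·A_j − L_j²
q_1 = 36.0000+0.0000−28.2500 = 7.7500
0.0000·x − 20.0000·y = q_1−q_2 = -80.0000
12.0000·x − 10.0000·y = q_1−q_3 = -10.0000
solve first two rows → x=2.5000, y=4.0000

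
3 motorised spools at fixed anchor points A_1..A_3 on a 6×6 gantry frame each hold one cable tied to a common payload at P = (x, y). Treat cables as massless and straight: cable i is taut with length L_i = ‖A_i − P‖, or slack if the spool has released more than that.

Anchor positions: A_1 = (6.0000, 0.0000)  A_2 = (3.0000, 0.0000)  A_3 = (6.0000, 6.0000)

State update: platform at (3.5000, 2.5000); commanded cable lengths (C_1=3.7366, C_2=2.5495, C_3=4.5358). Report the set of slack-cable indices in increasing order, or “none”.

1, 3

cable 1: L_1 = ‖A_1−P‖ = 3.5355;  C_1 = 3.7366 → slack
cable 2: L_2 = ‖A_2−P‖ = 2.5495;  C_2 = 2.5495 → taut
cable 3: L_3 = ‖A_3−P‖ = 4.3012;  C_3 = 4.5358 → slack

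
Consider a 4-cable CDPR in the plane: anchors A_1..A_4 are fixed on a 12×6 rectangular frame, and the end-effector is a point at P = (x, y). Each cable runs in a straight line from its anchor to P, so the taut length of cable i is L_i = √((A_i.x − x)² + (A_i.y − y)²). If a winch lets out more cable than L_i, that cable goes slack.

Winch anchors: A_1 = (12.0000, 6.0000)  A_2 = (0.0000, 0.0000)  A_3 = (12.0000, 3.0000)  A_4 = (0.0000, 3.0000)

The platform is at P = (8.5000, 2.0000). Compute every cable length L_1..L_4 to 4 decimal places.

(5.3151, 8.7321, 3.6401, 8.5586)

L_1 = √((12.0000−8.5000)² + (6.0000−2.0000)²) = 5.3151
L_2 = √((0.0000−8.5000)² + (0.0000−2.0000)²) = 8.7321
L_3 = √((12.0000−8.5000)² + (3.0000−2.0000)²) = 3.6401
L_4 = √((0.0000−8.5000)² + (3.0000−2.0000)²) = 8.5586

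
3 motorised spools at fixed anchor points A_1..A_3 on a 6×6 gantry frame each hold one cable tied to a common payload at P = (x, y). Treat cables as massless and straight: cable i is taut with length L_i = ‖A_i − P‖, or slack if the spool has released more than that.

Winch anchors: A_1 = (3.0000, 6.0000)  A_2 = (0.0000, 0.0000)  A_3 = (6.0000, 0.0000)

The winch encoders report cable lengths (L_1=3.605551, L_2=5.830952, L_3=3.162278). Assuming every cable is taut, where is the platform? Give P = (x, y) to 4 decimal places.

each cable: (A_i−P)·(A_i−P) = L_i²; let q_i = ‖A_i‖²−L_i²
q_1 = 9.0000+36.0000−13.0000 = 32.0000
row 1: 6.0000x + 12.0000y = 66.0000  (q_2=-34.0000)
row 2: -6.0000x + 12.0000y = 6.0000  (q_3=26.0000)
Cramer on rows 1–2 → x = 5.0000, y = 3.0000

(5.0000, 3.0000)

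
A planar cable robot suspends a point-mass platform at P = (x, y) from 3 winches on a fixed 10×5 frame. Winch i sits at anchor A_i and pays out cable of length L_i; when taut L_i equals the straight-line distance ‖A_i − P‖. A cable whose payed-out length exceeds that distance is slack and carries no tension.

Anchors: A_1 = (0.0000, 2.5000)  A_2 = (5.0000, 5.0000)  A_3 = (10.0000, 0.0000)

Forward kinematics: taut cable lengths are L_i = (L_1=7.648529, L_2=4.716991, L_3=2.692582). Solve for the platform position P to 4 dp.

each cable: (A_i−P)·(A_i−P) = L_i²; let k_i = ‖A_i‖²−L_i²
k_1 = 0.0000+6.2500−58.5000 = -52.2500
row 1: -10.0000x − 5.0000y = -80.0000  (k_2=27.7500)
row 2: -20.0000x + 5.0000y = -145.0000  (k_3=92.7500)
Cramer on rows 1–2 → x = 7.5000, y = 1.0000

(7.5000, 1.0000)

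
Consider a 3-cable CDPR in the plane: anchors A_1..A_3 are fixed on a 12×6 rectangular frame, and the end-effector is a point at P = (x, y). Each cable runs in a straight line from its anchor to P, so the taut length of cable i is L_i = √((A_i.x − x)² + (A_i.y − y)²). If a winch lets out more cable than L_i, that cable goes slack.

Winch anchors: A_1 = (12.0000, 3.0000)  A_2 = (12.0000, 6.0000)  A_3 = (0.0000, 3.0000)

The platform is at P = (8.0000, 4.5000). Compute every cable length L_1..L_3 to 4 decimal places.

(4.2720, 4.2720, 8.1394)

L_1: Δ = A_1−P = (4.0000, -1.5000) → ‖Δ‖ = √18.2500 = 4.2720
L_2: Δ = A_2−P = (4.0000, 1.5000) → ‖Δ‖ = √18.2500 = 4.2720
L_3: Δ = A_3−P = (-8.0000, -1.5000) → ‖Δ‖ = √66.2500 = 8.1394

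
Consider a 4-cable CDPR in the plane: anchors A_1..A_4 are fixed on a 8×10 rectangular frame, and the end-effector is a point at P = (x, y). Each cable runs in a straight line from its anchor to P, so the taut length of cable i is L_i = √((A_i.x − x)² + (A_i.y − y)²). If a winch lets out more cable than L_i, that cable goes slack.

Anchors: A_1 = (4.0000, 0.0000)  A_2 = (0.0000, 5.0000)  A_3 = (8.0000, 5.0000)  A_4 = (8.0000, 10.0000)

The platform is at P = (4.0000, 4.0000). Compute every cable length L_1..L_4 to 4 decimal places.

(4.0000, 4.1231, 4.1231, 7.2111)

L_1 = √((4.0000−4.0000)² + (0.0000−4.0000)²) = 4.0000
L_2 = √((0.0000−4.0000)² + (5.0000−4.0000)²) = 4.1231
L_3 = √((8.0000−4.0000)² + (5.0000−4.0000)²) = 4.1231
L_4 = √((8.0000−4.0000)² + (10.0000−4.0000)²) = 7.2111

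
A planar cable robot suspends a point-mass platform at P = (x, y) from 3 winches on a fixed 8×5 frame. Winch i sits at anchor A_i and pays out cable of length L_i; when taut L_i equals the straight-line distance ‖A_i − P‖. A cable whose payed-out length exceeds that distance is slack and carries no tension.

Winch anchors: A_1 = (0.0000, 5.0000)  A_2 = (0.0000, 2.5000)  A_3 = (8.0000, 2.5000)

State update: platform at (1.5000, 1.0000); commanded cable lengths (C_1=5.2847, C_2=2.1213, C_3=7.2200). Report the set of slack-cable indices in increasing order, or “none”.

1, 3

i=1: geometric 4.2720 vs commanded 5.2847 ⇒ slack
i=2: geometric 2.1213 vs commanded 2.1213 ⇒ taut
i=3: geometric 6.6708 vs commanded 7.2200 ⇒ slack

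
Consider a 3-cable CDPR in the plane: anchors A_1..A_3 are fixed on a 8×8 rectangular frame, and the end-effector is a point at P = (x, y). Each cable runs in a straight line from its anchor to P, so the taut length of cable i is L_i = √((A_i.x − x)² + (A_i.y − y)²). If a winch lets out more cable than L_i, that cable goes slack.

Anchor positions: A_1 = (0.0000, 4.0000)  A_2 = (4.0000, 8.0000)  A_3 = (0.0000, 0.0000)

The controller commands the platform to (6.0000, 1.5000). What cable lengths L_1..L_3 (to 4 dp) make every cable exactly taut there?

cable 1: Δx=-6.0000, Δy=2.5000; L_1 = √(Δx²+Δy²) = 6.5000
cable 2: Δx=-2.0000, Δy=6.5000; L_2 = √(Δx²+Δy²) = 6.8007
cable 3: Δx=-6.0000, Δy=-1.5000; L_3 = √(Δx²+Δy²) = 6.1847

(6.5000, 6.8007, 6.1847)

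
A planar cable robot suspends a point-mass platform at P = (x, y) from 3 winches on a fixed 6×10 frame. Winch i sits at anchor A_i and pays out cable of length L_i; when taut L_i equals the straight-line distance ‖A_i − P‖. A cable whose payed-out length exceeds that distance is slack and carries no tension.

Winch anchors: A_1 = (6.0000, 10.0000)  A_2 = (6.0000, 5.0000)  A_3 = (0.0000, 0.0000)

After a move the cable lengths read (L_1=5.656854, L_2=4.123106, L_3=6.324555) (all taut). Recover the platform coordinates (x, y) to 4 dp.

circle eqns → linear via eq_j − eq_1; set q_j = A_j·A_j − L_j²
q_1 = 36.0000+100.0000−32.0000 = 104.0000
0.0000·x + 10.0000·y = q_1−q_2 = 60.0000
12.0000·x + 20.0000·y = q_1−q_3 = 144.0000
solve first two rows → x=2.0000, y=6.0000

(2.0000, 6.0000)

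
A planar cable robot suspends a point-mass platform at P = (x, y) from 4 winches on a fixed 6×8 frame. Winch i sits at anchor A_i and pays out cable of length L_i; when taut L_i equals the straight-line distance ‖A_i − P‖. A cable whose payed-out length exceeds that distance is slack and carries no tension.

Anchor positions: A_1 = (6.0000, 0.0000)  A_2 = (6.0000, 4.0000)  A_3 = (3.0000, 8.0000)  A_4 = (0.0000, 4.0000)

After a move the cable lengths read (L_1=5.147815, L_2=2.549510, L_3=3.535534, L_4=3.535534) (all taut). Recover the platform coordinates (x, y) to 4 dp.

(3.5000, 4.5000)

circle eqns → linear via eq_j − eq_1; set q_j = A_j·A_j − L_j²
q_1 = 36.0000+0.0000−26.5000 = 9.5000
0.0000·x − 8.0000·y = q_1−q_2 = -36.0000
6.0000·x − 16.0000·y = q_1−q_3 = -51.0000
12.0000·x − 8.0000·y = q_1−q_4 = 6.0000
solve first two rows → x=3.5000, y=4.5000
check cable 4: ‖A_4−P‖² = 12.5000 ≈ L_4² = 12.5000 ✓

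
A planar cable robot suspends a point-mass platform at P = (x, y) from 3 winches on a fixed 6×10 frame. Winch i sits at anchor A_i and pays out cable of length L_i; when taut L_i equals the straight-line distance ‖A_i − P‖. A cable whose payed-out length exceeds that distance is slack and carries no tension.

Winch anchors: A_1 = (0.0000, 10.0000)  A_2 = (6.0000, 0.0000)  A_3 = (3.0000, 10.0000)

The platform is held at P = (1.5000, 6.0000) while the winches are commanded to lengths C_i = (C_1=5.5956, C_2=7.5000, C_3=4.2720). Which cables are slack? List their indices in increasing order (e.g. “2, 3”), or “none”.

cable 1: √((-1.5000)²+(4.0000)²)=4.2720, C_1=5.5956: slack
cable 2: √((4.5000)²+(-6.0000)²)=7.5000, C_2=7.5000: taut
cable 3: √((1.5000)²+(4.0000)²)=4.2720, C_3=4.2720: taut

1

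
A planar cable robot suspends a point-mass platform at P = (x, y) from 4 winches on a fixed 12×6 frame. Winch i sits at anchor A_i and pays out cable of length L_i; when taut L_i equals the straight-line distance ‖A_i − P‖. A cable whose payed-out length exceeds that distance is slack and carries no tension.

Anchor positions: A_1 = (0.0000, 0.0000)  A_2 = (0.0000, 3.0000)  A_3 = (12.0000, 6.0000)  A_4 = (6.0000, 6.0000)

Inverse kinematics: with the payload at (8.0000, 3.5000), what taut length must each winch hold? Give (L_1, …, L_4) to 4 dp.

L_1 = √((0.0000−8.0000)² + (0.0000−3.5000)²) = 8.7321
L_2 = √((0.0000−8.0000)² + (3.0000−3.5000)²) = 8.0156
L_3 = √((12.0000−8.0000)² + (6.0000−3.5000)²) = 4.7170
L_4 = √((6.0000−8.0000)² + (6.0000−3.5000)²) = 3.2016

(8.7321, 8.0156, 4.7170, 3.2016)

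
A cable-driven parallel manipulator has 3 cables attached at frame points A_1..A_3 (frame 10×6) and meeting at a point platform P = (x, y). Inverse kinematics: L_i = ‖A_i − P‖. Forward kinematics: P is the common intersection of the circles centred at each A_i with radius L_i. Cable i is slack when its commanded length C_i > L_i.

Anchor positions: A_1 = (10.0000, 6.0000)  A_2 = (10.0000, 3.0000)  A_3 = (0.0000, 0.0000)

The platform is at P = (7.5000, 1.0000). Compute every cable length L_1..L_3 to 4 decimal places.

(5.5902, 3.2016, 7.5664)

L_1: Δ = A_1−P = (2.5000, 5.0000) → ‖Δ‖ = √31.2500 = 5.5902
L_2: Δ = A_2−P = (2.5000, 2.0000) → ‖Δ‖ = √10.2500 = 3.2016
L_3: Δ = A_3−P = (-7.5000, -1.0000) → ‖Δ‖ = √57.2500 = 7.5664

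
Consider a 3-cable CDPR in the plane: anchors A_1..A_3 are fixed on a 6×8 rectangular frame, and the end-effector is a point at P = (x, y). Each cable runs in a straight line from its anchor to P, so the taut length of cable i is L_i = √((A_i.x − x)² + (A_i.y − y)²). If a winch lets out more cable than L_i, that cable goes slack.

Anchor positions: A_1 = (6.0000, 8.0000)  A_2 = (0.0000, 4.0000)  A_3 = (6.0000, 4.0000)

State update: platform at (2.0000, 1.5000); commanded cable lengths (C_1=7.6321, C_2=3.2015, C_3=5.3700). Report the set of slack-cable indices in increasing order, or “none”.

3

i=1: geometric 7.6322 vs commanded 7.6321 ⇒ taut
i=2: geometric 3.2016 vs commanded 3.2015 ⇒ taut
i=3: geometric 4.7170 vs commanded 5.3700 ⇒ slack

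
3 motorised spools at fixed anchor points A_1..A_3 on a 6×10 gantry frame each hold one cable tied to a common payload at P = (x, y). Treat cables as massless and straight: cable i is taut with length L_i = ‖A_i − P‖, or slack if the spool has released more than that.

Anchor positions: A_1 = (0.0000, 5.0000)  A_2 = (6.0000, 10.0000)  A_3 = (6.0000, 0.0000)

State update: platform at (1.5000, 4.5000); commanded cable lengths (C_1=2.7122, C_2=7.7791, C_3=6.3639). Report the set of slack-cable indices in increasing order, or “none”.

1, 2

cable 1: √((-1.5000)²+(0.5000)²)=1.5811, C_1=2.7122: slack
cable 2: √((4.5000)²+(5.5000)²)=7.1063, C_2=7.7791: slack
cable 3: √((4.5000)²+(-4.5000)²)=6.3640, C_3=6.3639: taut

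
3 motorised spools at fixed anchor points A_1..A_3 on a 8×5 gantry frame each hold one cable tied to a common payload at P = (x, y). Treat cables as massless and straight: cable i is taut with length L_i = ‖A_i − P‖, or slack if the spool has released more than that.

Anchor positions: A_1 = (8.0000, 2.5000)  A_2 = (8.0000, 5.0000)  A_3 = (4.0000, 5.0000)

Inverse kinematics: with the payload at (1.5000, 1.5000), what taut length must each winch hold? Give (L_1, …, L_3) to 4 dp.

(6.5765, 7.3824, 4.3012)

cable 1: Δx=6.5000, Δy=1.0000; L_1 = √(Δx²+Δy²) = 6.5765
cable 2: Δx=6.5000, Δy=3.5000; L_2 = √(Δx²+Δy²) = 7.3824
cable 3: Δx=2.5000, Δy=3.5000; L_3 = √(Δx²+Δy²) = 4.3012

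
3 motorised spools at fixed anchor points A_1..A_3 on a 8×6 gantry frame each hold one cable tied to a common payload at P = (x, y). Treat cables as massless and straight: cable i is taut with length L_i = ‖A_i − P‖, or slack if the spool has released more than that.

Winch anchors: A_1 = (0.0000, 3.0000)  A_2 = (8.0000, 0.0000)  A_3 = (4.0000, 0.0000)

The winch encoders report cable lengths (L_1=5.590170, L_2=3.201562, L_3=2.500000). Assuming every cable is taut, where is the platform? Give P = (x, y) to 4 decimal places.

(5.5000, 2.0000)

expand ‖A_i−P‖²=L_i² and subtract eq 1 (c_i ≔ ‖A_i‖²−L_i²)
c_1 = 0.0000+9.0000−31.2500 = -22.2500
eq1−eq2 → [-16.0000  6.0000]·P = -76.0000
eq1−eq3 → [-8.0000  6.0000]·P = -32.0000
2×2 solve → P = (5.5000, 2.0000)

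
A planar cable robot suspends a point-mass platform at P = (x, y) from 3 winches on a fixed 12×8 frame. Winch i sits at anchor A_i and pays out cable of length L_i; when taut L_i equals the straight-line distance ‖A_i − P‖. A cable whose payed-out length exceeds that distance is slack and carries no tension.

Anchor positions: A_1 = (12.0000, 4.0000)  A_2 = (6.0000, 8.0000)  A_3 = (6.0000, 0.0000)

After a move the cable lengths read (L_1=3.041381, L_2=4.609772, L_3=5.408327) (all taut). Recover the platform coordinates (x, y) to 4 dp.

circle eqns → linear via eq_j − eq_1; set k_j = A_j·A_j − L_j²
k_1 = 144.0000+16.0000−9.2500 = 150.7500
12.0000·x − 8.0000·y = k_1−k_2 = 72.0000
12.0000·x + 8.0000·y = k_1−k_3 = 144.0000
solve first two rows → x=9.0000, y=4.5000

(9.0000, 4.5000)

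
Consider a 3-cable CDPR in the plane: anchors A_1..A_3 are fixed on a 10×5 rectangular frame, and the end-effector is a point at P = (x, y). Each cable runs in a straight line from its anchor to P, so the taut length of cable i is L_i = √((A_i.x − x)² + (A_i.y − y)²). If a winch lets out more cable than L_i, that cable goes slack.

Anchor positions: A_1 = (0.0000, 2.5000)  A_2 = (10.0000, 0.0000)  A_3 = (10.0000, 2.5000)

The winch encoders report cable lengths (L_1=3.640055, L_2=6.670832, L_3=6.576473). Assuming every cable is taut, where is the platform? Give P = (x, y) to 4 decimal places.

(3.5000, 1.5000)

expand ‖A_i−P‖²=L_i² and subtract eq 1 (q_i ≔ ‖A_i‖²−L_i²)
q_1 = 0.0000+6.2500−13.2500 = -7.0000
eq1−eq2 → [-20.0000  5.0000]·P = -62.5000
eq1−eq3 → [-20.0000  0.0000]·P = -70.0000
2×2 solve → P = (3.5000, 1.5000)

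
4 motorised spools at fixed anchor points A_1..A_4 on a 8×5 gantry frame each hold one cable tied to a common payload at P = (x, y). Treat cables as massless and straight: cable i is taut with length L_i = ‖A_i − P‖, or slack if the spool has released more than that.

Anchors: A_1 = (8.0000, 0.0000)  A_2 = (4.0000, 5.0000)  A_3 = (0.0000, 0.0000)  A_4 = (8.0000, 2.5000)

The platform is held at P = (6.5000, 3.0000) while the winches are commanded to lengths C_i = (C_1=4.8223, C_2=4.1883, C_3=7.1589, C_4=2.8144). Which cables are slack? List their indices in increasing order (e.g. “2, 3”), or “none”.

1, 2, 4

i=1: geometric 3.3541 vs commanded 4.8223 ⇒ slack
i=2: geometric 3.2016 vs commanded 4.1883 ⇒ slack
i=3: geometric 7.1589 vs commanded 7.1589 ⇒ taut
i=4: geometric 1.5811 vs commanded 2.8144 ⇒ slack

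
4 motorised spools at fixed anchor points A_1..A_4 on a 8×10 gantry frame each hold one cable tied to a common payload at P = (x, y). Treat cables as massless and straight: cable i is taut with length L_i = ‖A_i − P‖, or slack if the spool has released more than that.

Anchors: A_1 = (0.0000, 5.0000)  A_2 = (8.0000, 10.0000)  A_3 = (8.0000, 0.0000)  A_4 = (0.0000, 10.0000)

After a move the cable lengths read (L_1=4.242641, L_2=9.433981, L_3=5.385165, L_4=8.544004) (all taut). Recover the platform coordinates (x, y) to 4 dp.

(3.0000, 2.0000)

each cable: (A_i−P)·(A_i−P) = L_i²; let q_i = ‖A_i‖²−L_i²
q_1 = 0.0000+25.0000−18.0000 = 7.0000
row 1: -16.0000x − 10.0000y = -68.0000  (q_2=75.0000)
row 2: -16.0000x + 10.0000y = -28.0000  (q_3=35.0000)
row 3: 0.0000x − 10.0000y = -20.0000  (q_4=27.0000)
Cramer on rows 1–2 → x = 3.0000, y = 2.0000
check cable 4: ‖A_4−P‖² = 73.0000 ≈ L_4² = 73.0000 ✓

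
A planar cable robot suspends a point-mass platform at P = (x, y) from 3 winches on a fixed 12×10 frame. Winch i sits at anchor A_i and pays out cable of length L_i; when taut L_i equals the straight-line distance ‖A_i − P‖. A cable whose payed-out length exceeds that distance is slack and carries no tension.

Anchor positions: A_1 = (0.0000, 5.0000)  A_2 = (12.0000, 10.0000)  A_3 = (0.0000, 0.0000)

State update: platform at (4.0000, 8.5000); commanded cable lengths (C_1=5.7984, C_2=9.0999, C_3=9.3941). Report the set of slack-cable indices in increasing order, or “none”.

1, 2

i=1: geometric 5.3151 vs commanded 5.7984 ⇒ slack
i=2: geometric 8.1394 vs commanded 9.0999 ⇒ slack
i=3: geometric 9.3941 vs commanded 9.3941 ⇒ taut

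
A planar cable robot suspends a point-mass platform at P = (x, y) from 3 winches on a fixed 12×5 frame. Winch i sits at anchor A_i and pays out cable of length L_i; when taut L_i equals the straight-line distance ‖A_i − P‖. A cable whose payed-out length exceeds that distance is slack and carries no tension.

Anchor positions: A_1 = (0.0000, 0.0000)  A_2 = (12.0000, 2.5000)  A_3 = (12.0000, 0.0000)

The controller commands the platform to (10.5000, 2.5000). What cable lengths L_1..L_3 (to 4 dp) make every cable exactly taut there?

cable 1: Δx=-10.5000, Δy=-2.5000; L_1 = √(Δx²+Δy²) = 10.7935
cable 2: Δx=1.5000, Δy=0.0000; L_2 = √(Δx²+Δy²) = 1.5000
cable 3: Δx=1.5000, Δy=-2.5000; L_3 = √(Δx²+Δy²) = 2.9155

(10.7935, 1.5000, 2.9155)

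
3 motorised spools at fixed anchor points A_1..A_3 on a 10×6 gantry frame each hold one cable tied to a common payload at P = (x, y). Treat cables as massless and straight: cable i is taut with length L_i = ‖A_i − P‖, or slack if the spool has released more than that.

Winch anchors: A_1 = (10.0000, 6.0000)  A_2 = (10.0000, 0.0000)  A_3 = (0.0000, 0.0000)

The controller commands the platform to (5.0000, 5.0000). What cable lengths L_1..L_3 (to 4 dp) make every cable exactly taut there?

L_1 = √((10.0000−5.0000)² + (6.0000−5.0000)²) = 5.0990
L_2 = √((10.0000−5.0000)² + (0.0000−5.0000)²) = 7.0711
L_3 = √((0.0000−5.0000)² + (0.0000−5.0000)²) = 7.0711

(5.0990, 7.0711, 7.0711)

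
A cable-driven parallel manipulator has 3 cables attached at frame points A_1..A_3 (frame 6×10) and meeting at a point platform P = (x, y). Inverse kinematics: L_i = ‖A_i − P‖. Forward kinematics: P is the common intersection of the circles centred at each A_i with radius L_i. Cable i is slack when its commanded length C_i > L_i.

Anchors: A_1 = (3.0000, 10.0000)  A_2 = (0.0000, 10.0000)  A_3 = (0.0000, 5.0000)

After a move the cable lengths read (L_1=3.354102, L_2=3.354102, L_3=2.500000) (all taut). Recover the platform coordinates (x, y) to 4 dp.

circle eqns → linear via eq_j − eq_1; set k_j = A_j·A_j − L_j²
k_1 = 9.0000+100.0000−11.2500 = 97.7500
6.0000·x + 0.0000·y = k_1−k_2 = 9.0000
6.0000·x + 10.0000·y = k_1−k_3 = 79.0000
solve first two rows → x=1.5000, y=7.0000

(1.5000, 7.0000)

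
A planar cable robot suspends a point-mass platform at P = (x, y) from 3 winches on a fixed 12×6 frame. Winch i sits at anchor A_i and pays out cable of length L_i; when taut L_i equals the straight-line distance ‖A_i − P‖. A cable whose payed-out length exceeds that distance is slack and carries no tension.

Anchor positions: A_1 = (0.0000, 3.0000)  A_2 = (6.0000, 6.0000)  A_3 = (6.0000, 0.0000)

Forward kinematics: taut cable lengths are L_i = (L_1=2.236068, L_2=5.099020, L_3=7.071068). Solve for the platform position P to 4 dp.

(1.0000, 5.0000)

expand ‖A_i−P‖²=L_i² and subtract eq 1 (k_i ≔ ‖A_i‖²−L_i²)
k_1 = 0.0000+9.0000−5.0000 = 4.0000
eq1−eq2 → [-12.0000  -6.0000]·P = -42.0000
eq1−eq3 → [-12.0000  6.0000]·P = 18.0000
2×2 solve → P = (1.0000, 5.0000)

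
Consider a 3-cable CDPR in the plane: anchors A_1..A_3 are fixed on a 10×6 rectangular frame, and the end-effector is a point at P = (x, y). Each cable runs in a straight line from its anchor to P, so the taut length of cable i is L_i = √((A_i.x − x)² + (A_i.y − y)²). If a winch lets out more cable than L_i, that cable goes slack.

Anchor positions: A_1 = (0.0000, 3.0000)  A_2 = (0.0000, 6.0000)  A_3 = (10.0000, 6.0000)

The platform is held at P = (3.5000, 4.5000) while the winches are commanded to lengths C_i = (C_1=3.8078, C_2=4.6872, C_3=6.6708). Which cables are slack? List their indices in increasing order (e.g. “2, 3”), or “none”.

cable 1: √((-3.5000)²+(-1.5000)²)=3.8079, C_1=3.8078: taut
cable 2: √((-3.5000)²+(1.5000)²)=3.8079, C_2=4.6872: slack
cable 3: √((6.5000)²+(1.5000)²)=6.6708, C_3=6.6708: taut

2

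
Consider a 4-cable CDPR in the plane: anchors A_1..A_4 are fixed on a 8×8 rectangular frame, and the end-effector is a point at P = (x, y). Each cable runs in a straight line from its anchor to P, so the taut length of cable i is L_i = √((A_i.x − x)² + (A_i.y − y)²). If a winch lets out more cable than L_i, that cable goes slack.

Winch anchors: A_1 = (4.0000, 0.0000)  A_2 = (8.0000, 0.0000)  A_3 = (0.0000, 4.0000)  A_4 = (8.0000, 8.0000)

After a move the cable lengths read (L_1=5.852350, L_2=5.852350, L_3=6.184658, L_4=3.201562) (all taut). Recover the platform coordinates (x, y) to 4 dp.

each cable: (A_i−P)·(A_i−P) = L_i²; let c_i = ‖A_i‖²−L_i²
c_1 = 16.0000+0.0000−34.2500 = -18.2500
row 1: -8.0000x + 0.0000y = -48.0000  (c_2=29.7500)
row 2: 8.0000x − 8.0000y = 4.0000  (c_3=-22.2500)
row 3: -8.0000x − 16.0000y = -136.0000  (c_4=117.7500)
Cramer on rows 1–2 → x = 6.0000, y = 5.5000
check cable 4: ‖A_4−P‖² = 10.2500 ≈ L_4² = 10.2500 ✓

(6.0000, 5.5000)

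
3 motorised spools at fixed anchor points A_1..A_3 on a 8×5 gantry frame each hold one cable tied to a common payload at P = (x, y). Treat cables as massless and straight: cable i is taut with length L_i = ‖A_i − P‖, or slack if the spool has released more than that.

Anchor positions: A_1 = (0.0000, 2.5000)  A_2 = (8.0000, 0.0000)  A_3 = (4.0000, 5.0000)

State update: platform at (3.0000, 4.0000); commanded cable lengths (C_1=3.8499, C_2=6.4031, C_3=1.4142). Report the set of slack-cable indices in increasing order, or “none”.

1

cable 1: √((-3.0000)²+(-1.5000)²)=3.3541, C_1=3.8499: slack
cable 2: √((5.0000)²+(-4.0000)²)=6.4031, C_2=6.4031: taut
cable 3: √((1.0000)²+(1.0000)²)=1.4142, C_3=1.4142: taut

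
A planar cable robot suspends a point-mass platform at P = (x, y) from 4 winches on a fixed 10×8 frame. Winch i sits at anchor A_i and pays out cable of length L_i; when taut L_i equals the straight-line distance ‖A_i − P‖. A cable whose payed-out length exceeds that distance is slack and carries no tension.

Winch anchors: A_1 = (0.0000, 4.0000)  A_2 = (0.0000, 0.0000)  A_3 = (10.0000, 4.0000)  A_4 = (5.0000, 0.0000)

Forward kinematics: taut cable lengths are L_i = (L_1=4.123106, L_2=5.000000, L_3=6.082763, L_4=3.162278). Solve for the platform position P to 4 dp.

(4.0000, 3.0000)

each cable: (A_i−P)·(A_i−P) = L_i²; let k_i = ‖A_i‖²−L_i²
k_1 = 0.0000+16.0000−17.0000 = -1.0000
row 1: 0.0000x + 8.0000y = 24.0000  (k_2=-25.0000)
row 2: -20.0000x + 0.0000y = -80.0000  (k_3=79.0000)
row 3: -10.0000x + 8.0000y = -16.0000  (k_4=15.0000)
Cramer on rows 1–2 → x = 4.0000, y = 3.0000
check cable 4: ‖A_4−P‖² = 10.0000 ≈ L_4² = 10.0000 ✓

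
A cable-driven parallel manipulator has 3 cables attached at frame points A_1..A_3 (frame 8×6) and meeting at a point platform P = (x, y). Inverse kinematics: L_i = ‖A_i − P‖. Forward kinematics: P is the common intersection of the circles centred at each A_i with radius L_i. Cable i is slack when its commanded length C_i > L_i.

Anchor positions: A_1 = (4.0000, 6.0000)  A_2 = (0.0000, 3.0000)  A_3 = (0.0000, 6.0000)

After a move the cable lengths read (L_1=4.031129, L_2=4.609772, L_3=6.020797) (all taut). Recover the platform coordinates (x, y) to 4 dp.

circle eqns → linear via eq_j − eq_1; set q_j = A_j·A_j − L_j²
q_1 = 16.0000+36.0000−16.2500 = 35.7500
8.0000·x + 6.0000·y = q_1−q_2 = 48.0000
8.0000·x + 0.0000·y = q_1−q_3 = 36.0000
solve first two rows → x=4.5000, y=2.0000

(4.5000, 2.0000)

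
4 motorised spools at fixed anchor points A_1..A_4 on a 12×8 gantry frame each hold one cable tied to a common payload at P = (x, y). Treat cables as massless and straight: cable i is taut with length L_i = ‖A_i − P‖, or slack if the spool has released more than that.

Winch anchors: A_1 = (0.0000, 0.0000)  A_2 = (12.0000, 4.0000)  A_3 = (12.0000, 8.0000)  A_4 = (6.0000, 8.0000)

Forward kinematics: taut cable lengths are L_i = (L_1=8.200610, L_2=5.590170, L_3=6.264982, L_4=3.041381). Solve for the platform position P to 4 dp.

expand ‖A_i−P‖²=L_i² and subtract eq 1 (q_i ≔ ‖A_i‖²−L_i²)
q_1 = 0.0000+0.0000−67.2500 = -67.2500
eq1−eq2 → [-24.0000  -8.0000]·P = -196.0000
eq1−eq3 → [-24.0000  -16.0000]·P = -236.0000
eq1−eq4 → [-12.0000  -16.0000]·P = -158.0000
2×2 solve → P = (6.5000, 5.0000)
check cable 4: ‖A_4−P‖² = 9.2500 ≈ L_4² = 9.2500 ✓

(6.5000, 5.0000)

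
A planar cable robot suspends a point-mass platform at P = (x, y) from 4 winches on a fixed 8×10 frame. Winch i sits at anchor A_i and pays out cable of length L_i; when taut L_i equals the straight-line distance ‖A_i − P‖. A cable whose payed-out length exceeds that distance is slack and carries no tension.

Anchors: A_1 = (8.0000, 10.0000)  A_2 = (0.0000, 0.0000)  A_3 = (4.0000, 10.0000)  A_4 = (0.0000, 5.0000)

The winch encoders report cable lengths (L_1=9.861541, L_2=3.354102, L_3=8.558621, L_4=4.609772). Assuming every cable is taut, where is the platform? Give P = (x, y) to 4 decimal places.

(3.0000, 1.5000)

circle eqns → linear via eq_j − eq_1; set c_j = A_j·A_j − L_j²
c_1 = 64.0000+100.0000−97.2500 = 66.7500
16.0000·x + 20.0000·y = c_1−c_2 = 78.0000
8.0000·x + 0.0000·y = c_1−c_3 = 24.0000
16.0000·x + 10.0000·y = c_1−c_4 = 63.0000
solve first two rows → x=3.0000, y=1.5000
check cable 4: ‖A_4−P‖² = 21.2500 ≈ L_4² = 21.2500 ✓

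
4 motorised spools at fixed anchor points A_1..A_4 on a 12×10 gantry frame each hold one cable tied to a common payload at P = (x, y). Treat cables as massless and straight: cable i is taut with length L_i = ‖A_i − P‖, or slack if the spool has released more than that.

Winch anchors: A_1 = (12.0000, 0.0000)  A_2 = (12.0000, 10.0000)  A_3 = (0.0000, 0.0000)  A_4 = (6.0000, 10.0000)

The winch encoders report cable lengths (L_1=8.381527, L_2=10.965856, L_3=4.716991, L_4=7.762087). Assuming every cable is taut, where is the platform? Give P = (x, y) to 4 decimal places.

each cable: (A_i−P)·(A_i−P) = L_i²; let k_i = ‖A_i‖²−L_i²
k_1 = 144.0000+0.0000−70.2500 = 73.7500
row 1: 0.0000x − 20.0000y = -50.0000  (k_2=123.7500)
row 2: 24.0000x + 0.0000y = 96.0000  (k_3=-22.2500)
row 3: 12.0000x − 20.0000y = -2.0000  (k_4=75.7500)
Cramer on rows 1–2 → x = 4.0000, y = 2.5000
check cable 4: ‖A_4−P‖² = 60.2500 ≈ L_4² = 60.2500 ✓

(4.0000, 2.5000)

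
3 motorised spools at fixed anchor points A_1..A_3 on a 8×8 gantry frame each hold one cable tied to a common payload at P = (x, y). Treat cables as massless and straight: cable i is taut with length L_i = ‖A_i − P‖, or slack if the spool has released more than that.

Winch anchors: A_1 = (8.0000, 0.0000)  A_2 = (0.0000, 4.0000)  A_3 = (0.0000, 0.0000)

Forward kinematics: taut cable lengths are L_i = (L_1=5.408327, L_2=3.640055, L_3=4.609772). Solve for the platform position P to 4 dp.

circle eqns → linear via eq_j − eq_1; set c_j = A_j·A_j − L_j²
c_1 = 64.0000+0.0000−29.2500 = 34.7500
16.0000·x − 8.0000·y = c_1−c_2 = 32.0000
16.0000·x + 0.0000·y = c_1−c_3 = 56.0000
solve first two rows → x=3.5000, y=3.0000

(3.5000, 3.0000)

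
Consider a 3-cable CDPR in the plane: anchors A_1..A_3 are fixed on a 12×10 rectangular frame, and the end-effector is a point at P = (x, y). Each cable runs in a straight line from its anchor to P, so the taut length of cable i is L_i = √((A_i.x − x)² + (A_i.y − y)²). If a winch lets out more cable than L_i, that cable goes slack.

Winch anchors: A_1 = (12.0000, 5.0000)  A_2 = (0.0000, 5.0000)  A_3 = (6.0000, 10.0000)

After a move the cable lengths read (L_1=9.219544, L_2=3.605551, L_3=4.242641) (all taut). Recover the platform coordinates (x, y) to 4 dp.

(3.0000, 7.0000)

expand ‖A_i−P‖²=L_i² and subtract eq 1 (c_i ≔ ‖A_i‖²−L_i²)
c_1 = 144.0000+25.0000−85.0000 = 84.0000
eq1−eq2 → [24.0000  0.0000]·P = 72.0000
eq1−eq3 → [12.0000  -10.0000]·P = -34.0000
2×2 solve → P = (3.0000, 7.0000)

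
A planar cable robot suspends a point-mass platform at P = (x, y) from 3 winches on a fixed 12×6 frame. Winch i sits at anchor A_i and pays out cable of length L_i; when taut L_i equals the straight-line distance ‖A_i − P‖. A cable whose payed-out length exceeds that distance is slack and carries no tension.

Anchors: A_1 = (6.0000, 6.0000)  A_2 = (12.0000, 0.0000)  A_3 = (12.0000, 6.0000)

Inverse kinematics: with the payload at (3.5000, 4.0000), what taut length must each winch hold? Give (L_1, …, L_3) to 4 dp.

(3.2016, 9.3941, 8.7321)

cable 1: Δx=2.5000, Δy=2.0000; L_1 = √(Δx²+Δy²) = 3.2016
cable 2: Δx=8.5000, Δy=-4.0000; L_2 = √(Δx²+Δy²) = 9.3941
cable 3: Δx=8.5000, Δy=2.0000; L_3 = √(Δx²+Δy²) = 8.7321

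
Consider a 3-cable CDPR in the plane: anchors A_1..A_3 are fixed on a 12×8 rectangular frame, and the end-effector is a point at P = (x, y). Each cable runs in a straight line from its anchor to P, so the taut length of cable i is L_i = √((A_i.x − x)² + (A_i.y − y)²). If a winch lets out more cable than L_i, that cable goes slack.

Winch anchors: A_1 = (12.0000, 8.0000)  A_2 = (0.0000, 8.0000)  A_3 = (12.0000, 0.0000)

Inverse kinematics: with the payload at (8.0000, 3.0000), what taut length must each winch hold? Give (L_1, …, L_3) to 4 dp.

(6.4031, 9.4340, 5.0000)

cable 1: Δx=4.0000, Δy=5.0000; L_1 = √(Δx²+Δy²) = 6.4031
cable 2: Δx=-8.0000, Δy=5.0000; L_2 = √(Δx²+Δy²) = 9.4340
cable 3: Δx=4.0000, Δy=-3.0000; L_3 = √(Δx²+Δy²) = 5.0000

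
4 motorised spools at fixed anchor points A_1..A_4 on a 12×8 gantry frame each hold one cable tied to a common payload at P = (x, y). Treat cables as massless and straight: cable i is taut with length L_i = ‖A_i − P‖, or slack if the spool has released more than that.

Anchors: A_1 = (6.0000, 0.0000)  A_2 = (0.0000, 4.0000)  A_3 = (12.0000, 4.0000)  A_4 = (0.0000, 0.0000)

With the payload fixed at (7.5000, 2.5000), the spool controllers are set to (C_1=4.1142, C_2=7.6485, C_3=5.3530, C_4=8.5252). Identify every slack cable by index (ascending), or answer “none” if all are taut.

cable 1: L_1 = ‖A_1−P‖ = 2.9155;  C_1 = 4.1142 → slack
cable 2: L_2 = ‖A_2−P‖ = 7.6485;  C_2 = 7.6485 → taut
cable 3: L_3 = ‖A_3−P‖ = 4.7434;  C_3 = 5.3530 → slack
cable 4: L_4 = ‖A_4−P‖ = 7.9057;  C_4 = 8.5252 → slack

1, 3, 4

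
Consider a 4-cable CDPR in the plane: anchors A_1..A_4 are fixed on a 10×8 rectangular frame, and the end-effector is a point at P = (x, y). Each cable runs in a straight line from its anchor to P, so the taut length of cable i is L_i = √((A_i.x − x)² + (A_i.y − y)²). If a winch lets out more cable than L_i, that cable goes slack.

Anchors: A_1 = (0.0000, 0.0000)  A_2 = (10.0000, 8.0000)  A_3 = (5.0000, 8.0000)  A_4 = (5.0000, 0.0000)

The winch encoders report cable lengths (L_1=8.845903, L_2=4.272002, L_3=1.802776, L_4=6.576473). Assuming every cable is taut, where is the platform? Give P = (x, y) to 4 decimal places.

(6.0000, 6.5000)

each cable: (A_i−P)·(A_i−P) = L_i²; let k_i = ‖A_i‖²−L_i²
k_1 = 0.0000+0.0000−78.2500 = -78.2500
row 1: -20.0000x − 16.0000y = -224.0000  (k_2=145.7500)
row 2: -10.0000x − 16.0000y = -164.0000  (k_3=85.7500)
row 3: -10.0000x + 0.0000y = -60.0000  (k_4=-18.2500)
Cramer on rows 1–2 → x = 6.0000, y = 6.5000
check cable 4: ‖A_4−P‖² = 43.2500 ≈ L_4² = 43.2500 ✓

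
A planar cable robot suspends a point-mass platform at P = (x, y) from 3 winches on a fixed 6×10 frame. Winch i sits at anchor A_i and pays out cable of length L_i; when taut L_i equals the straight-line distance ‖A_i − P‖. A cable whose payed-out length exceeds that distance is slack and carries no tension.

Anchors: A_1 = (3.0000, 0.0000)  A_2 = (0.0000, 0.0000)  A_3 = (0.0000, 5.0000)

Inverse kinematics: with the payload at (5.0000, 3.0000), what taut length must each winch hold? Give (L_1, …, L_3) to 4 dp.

(3.6056, 5.8310, 5.3852)

L_1 = √((3.0000−5.0000)² + (0.0000−3.0000)²) = 3.6056
L_2 = √((0.0000−5.0000)² + (0.0000−3.0000)²) = 5.8310
L_3 = √((0.0000−5.0000)² + (5.0000−3.0000)²) = 5.3852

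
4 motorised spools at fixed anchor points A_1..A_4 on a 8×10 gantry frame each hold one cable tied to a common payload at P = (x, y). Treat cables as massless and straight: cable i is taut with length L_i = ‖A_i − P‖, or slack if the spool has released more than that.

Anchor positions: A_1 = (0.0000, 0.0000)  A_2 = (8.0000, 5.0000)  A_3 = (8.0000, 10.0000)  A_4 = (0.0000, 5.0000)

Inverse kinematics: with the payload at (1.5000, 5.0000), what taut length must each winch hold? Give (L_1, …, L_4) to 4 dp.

L_1: Δ = A_1−P = (-1.5000, -5.0000) → ‖Δ‖ = √27.2500 = 5.2202
L_2: Δ = A_2−P = (6.5000, 0.0000) → ‖Δ‖ = √42.2500 = 6.5000
L_3: Δ = A_3−P = (6.5000, 5.0000) → ‖Δ‖ = √67.2500 = 8.2006
L_4: Δ = A_4−P = (-1.5000, 0.0000) → ‖Δ‖ = √2.2500 = 1.5000

(5.2202, 6.5000, 8.2006, 1.5000)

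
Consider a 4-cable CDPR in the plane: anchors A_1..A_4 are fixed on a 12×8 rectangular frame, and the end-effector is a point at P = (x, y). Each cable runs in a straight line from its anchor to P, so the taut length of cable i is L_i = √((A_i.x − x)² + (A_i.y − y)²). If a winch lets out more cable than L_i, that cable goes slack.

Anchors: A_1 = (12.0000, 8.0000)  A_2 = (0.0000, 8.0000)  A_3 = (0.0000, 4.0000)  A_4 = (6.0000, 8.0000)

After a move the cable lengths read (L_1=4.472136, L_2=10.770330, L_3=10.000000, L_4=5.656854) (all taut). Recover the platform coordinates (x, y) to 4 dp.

expand ‖A_i−P‖²=L_i² and subtract eq 1 (q_i ≔ ‖A_i‖²−L_i²)
q_1 = 144.0000+64.0000−20.0000 = 188.0000
eq1−eq2 → [24.0000  0.0000]·P = 240.0000
eq1−eq3 → [24.0000  8.0000]·P = 272.0000
eq1−eq4 → [12.0000  0.0000]·P = 120.0000
2×2 solve → P = (10.0000, 4.0000)
check cable 4: ‖A_4−P‖² = 32.0000 ≈ L_4² = 32.0000 ✓

(10.0000, 4.0000)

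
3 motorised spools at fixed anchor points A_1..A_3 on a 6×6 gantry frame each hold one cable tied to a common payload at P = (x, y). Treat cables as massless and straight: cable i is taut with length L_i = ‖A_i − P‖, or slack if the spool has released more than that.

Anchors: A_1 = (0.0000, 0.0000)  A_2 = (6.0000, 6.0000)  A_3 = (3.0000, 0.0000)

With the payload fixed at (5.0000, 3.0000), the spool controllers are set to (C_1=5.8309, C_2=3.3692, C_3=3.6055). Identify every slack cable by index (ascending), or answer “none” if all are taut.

2

i=1: geometric 5.8310 vs commanded 5.8309 ⇒ taut
i=2: geometric 3.1623 vs commanded 3.3692 ⇒ slack
i=3: geometric 3.6056 vs commanded 3.6055 ⇒ taut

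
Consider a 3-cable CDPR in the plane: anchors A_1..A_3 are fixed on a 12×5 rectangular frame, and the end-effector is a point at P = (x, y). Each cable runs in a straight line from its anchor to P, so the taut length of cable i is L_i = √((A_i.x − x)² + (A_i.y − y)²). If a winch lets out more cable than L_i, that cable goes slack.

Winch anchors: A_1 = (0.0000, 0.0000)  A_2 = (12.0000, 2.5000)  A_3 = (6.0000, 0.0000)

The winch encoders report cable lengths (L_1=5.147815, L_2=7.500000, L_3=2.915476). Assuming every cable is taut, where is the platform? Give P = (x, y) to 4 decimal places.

expand ‖A_i−P‖²=L_i² and subtract eq 1 (k_i ≔ ‖A_i‖²−L_i²)
k_1 = 0.0000+0.0000−26.5000 = -26.5000
eq1−eq2 → [-24.0000  -5.0000]·P = -120.5000
eq1−eq3 → [-12.0000  0.0000]·P = -54.0000
2×2 solve → P = (4.5000, 2.5000)

(4.5000, 2.5000)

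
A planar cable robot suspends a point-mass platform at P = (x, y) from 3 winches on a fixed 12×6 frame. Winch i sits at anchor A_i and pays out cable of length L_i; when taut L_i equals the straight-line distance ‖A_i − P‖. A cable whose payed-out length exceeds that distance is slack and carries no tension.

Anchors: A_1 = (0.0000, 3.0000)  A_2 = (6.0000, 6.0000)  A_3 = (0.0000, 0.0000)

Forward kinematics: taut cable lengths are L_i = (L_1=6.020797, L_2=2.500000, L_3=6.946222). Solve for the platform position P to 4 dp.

(6.0000, 3.5000)

circle eqns → linear via eq_j − eq_1; set c_j = A_j·A_j − L_j²
c_1 = 0.0000+9.0000−36.2500 = -27.2500
-12.0000·x − 6.0000·y = c_1−c_2 = -93.0000
0.0000·x + 6.0000·y = c_1−c_3 = 21.0000
solve first two rows → x=6.0000, y=3.5000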